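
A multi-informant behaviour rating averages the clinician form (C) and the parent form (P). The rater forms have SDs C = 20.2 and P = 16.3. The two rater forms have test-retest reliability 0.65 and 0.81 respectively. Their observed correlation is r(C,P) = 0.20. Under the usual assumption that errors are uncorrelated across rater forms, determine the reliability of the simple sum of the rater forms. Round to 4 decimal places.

0.7600

Var(C+P) = 20.2² + 16.3² + 2·[20.2·16.3·0.20] = 673.73 + 131.704 = 805.434.
With uncorrelated errors the cross-covariances are all true-score covariance, so they carry over unchanged; only the diagonal terms shrink to ρᵢσᵢ².
True-score variance = [20.2²·0.65 + 16.3²·0.81] + 131.704 = 480.435 + 131.704 = 612.139.
Reliability = 612.139 / 805.434 = 0.7600.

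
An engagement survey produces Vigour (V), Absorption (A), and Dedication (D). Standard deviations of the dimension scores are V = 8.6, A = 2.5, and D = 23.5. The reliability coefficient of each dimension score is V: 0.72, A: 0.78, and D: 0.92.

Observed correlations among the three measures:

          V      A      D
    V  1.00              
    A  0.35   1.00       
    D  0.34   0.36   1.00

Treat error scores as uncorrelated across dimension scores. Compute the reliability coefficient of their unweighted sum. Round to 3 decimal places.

0.920

Var(V+A+D) = 8.6² + 2.5² + 23.5² + 2·[8.6·2.5·0.35 + 8.6·23.5·0.34 + 2.5·23.5·0.36] = 632.46 + 194.778 = 827.238.
With uncorrelated errors the cross-covariances are all true-score covariance, so they carry over unchanged; only the diagonal terms shrink to ρᵢσᵢ².
True-score variance = [8.6²·0.72 + 2.5²·0.78 + 23.5²·0.92] + 194.778 = 566.196 + 194.778 = 760.974.
Reliability = 760.974 / 827.238 = 0.920.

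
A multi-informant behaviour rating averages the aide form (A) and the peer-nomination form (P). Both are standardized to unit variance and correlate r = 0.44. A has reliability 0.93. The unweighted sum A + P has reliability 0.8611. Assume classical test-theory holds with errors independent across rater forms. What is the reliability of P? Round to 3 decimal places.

0.670

Var(A+P) = 2 + 2·0.44 = 2.880.
True-score variance = ρ_A + ρ_P + 2·0.44, so 0.8611 = (0.93 + ρ_P + 0.88) / 2.880.
ρ_P = 0.8611·2.880 − 0.93 − 0.88 = 0.670.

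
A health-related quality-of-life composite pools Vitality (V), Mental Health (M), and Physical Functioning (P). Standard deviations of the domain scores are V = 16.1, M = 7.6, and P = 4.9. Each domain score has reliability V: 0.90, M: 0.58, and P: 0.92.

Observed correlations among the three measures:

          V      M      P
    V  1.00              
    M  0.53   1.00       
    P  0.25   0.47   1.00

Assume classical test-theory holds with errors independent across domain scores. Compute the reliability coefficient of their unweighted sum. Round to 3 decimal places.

Var(V+M+P) = 16.1² + 7.6² + 4.9² + 2·[16.1·7.6·0.53 + 16.1·4.9·0.25 + 7.6·4.9·0.47] = 340.98 + 204.152 = 545.132.
Under uncorrelated errors the observed covariances equal the true-score covariances, so only the own-variance terms attenuate.
True-score variance = [16.1²·0.90 + 7.6²·0.58 + 4.9²·0.92] + 204.152 = 288.879 + 204.152 = 493.031.
Reliability = 493.031 / 545.132 = 0.904.

0.904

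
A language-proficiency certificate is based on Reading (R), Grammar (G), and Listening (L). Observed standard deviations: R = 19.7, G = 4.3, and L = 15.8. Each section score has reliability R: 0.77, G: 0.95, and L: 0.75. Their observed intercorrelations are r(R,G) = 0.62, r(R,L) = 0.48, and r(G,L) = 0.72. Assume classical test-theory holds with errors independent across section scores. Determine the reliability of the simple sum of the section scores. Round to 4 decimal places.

0.8682

Var(R+G+L) = 19.7² + 4.3² + 15.8² + 2·[19.7·4.3·0.62 + 19.7·15.8·0.48 + 4.3·15.8·0.72] = 656.22 + 501.684 = 1157.9.
With uncorrelated errors the cross-covariances are all true-score covariance, so they carry over unchanged; only the diagonal terms shrink to ρᵢσᵢ².
True-score variance = [19.7²·0.77 + 4.3²·0.95 + 15.8²·0.75] + 501.684 = 503.625 + 501.684 = 1005.31.
Reliability = 1005.31 / 1157.9 = 0.8682.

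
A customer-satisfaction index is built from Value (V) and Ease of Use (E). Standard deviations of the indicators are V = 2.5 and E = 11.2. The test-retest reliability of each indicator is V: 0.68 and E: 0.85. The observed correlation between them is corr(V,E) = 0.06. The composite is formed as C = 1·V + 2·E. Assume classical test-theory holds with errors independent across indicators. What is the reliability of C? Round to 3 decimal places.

0.850

Var(C) = 2.5² + 2²·11.2² + 2·[2·2.5·11.2·0.06] = 508.01 + 6.72 = 514.73.
Because errors are independent across components, Cov(Tᵢ,Tⱼ) = Cov(Xᵢ,Xⱼ); the off-diagonal part of the true-score variance is the same as above.
True-score variance = [2.5²·0.68 + 2²·11.2²·0.85] + 6.72 = 430.746 + 6.72 = 437.466.
Reliability = 437.466 / 514.73 = 0.850.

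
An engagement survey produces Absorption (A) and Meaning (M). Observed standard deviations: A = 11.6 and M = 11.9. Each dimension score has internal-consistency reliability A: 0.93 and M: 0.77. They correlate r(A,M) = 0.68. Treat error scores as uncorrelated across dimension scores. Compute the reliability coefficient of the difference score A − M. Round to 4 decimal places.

0.5252

Var(A−M) = 11.6² + 11.9² − 2·11.6·11.9·0.68 = 276.17 − 187.734 = 88.4356.
Because errors are independent across components, Cov(Tᵢ,Tⱼ) = Cov(Xᵢ,Xⱼ); the off-diagonal part of the true-score variance is the same as above.
True-score variance = [11.6²·0.93 + 11.9²·0.77] − 187.734 = 234.181 − 187.734 = 46.4461.
Reliability = 46.4461 / 88.4356 = 0.5252.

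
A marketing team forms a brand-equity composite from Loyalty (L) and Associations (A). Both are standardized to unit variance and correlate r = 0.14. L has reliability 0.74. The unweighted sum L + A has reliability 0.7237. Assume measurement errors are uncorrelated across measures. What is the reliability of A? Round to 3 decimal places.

0.630

Var(L+A) = 2 + 2·0.14 = 2.280.
True-score variance = ρ_L + ρ_A + 2·0.14, so 0.7237 = (0.74 + ρ_A + 0.28) / 2.280.
ρ_A = 0.7237·2.280 − 0.74 − 0.28 = 0.630.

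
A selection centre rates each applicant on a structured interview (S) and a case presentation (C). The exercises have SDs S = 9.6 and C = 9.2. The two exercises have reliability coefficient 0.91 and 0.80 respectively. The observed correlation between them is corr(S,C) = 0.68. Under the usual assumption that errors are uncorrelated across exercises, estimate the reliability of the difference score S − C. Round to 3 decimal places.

Var(S−C) = 9.6² + 9.2² − 2·9.6·9.2·0.68 = 176.8 − 120.115 = 56.6848.
With uncorrelated errors the cross-covariances are all true-score covariance, so they carry over unchanged; only the diagonal terms shrink to ρᵢσᵢ².
True-score variance = [9.6²·0.91 + 9.2²·0.80] − 120.115 = 151.578 − 120.115 = 31.4624.
Reliability = 31.4624 / 56.6848 = 0.555.

0.555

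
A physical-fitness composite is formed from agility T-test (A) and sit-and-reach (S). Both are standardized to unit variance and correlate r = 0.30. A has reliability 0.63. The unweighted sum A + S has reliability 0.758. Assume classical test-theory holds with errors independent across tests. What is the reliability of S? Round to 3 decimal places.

0.741

Var(A+S) = 2 + 2·0.30 = 2.600.
True-score variance = ρ_A + ρ_S + 2·0.30, so 0.758 = (0.63 + ρ_S + 0.60) / 2.600.
ρ_S = 0.758·2.600 − 0.63 − 0.60 = 0.741.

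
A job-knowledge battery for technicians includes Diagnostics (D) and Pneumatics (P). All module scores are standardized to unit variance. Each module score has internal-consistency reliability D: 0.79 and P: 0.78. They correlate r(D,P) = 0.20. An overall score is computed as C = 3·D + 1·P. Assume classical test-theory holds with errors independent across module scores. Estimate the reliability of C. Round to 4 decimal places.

0.8116

Var(C) = 3² + 1 + 2·[3·0.20] = 10 + 1.2 = 11.2.
Under uncorrelated errors the observed covariances equal the true-score covariances, so only the own-variance terms attenuate.
True-score variance = [3²·0.79 + 0.78] + 1.2 = 7.89 + 1.2 = 9.09.
Reliability = 9.09 / 11.2 = 0.8116.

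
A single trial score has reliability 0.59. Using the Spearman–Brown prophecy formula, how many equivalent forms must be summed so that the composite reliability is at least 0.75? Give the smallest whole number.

3

k ≥ ρ*(1−ρ₁)/(ρ₁(1−ρ*)) = 0.75·0.41 / (0.59·0.25) = 2.085.
Smallest integer k = 3.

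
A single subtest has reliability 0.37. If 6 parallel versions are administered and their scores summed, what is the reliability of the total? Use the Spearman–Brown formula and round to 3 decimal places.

ρ_k = kρ / (1 + (k−1)ρ) = 6·0.37 / (1 + 5·0.37) = 2.220 / 2.850 = 0.779.

0.779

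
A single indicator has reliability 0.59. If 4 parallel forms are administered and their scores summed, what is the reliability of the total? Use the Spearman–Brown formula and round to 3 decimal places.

ρ_k = kρ / (1 + (k−1)ρ) = 4·0.59 / (1 + 3·0.59) = 2.360 / 2.770 = 0.852.

0.852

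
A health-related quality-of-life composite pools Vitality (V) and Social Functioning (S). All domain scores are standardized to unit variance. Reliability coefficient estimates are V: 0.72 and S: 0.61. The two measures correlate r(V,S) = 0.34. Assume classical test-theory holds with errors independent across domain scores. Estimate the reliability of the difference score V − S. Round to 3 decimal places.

0.492

Var(V−S) = 1 + 1 − 2·0.34 = 2 − 0.68 = 1.32.
Because errors are independent across components, Cov(Tᵢ,Tⱼ) = Cov(Xᵢ,Xⱼ); the off-diagonal part of the true-score variance is the same as above.
True-score variance = [0.72 + 0.61] − 0.68 = 1.33 − 0.68 = 0.65.
Reliability = 0.65 / 1.32 = 0.492.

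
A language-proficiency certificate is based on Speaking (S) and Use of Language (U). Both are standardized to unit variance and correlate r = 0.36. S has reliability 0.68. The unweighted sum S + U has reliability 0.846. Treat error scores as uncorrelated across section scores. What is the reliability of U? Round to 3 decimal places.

Var(S+U) = 2 + 2·0.36 = 2.720.
True-score variance = ρ_S + ρ_U + 2·0.36, so 0.846 = (0.68 + ρ_U + 0.72) / 2.720.
ρ_U = 0.846·2.720 − 0.68 − 0.72 = 0.901.

0.901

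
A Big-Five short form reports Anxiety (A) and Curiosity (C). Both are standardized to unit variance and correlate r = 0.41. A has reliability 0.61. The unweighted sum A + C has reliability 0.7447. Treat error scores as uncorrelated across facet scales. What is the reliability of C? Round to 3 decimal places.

0.670

Var(A+C) = 2 + 2·0.41 = 2.820.
True-score variance = ρ_A + ρ_C + 2·0.41, so 0.7447 = (0.61 + ρ_C + 0.82) / 2.820.
ρ_C = 0.7447·2.820 − 0.61 − 0.82 = 0.670.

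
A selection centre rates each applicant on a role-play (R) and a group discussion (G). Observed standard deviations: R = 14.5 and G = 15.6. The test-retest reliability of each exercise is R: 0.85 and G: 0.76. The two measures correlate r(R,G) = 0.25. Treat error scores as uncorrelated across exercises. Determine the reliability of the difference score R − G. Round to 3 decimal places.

0.736

Var(R−G) = 14.5² + 15.6² − 2·14.5·15.6·0.25 = 453.61 − 113.1 = 340.51.
With uncorrelated errors the cross-covariances are all true-score covariance, so they carry over unchanged; only the diagonal terms shrink to ρᵢσᵢ².
True-score variance = [14.5²·0.85 + 15.6²·0.76] − 113.1 = 363.666 − 113.1 = 250.566.
Reliability = 250.566 / 340.51 = 0.736.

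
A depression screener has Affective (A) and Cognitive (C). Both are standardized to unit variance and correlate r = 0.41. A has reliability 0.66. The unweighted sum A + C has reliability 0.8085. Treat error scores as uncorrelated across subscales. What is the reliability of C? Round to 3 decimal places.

Var(A+C) = 2 + 2·0.41 = 2.820.
True-score variance = ρ_A + ρ_C + 2·0.41, so 0.8085 = (0.66 + ρ_C + 0.82) / 2.820.
ρ_C = 0.8085·2.820 − 0.66 − 0.82 = 0.800.

0.800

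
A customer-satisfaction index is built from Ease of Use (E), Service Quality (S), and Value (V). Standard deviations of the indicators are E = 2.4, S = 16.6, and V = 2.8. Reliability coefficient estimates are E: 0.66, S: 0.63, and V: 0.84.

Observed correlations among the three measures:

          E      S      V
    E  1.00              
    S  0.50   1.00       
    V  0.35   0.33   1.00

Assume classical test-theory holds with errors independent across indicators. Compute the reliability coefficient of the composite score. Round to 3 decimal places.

Var(E+S+V) = 2.4² + 16.6² + 2.8² + 2·[2.4·16.6·0.50 + 2.4·2.8·0.35 + 16.6·2.8·0.33] = 289.16 + 75.2208 = 364.381.
Under uncorrelated errors the observed covariances equal the true-score covariances, so only the own-variance terms attenuate.
True-score variance = [2.4²·0.66 + 16.6²·0.63 + 2.8²·0.84] + 75.2208 = 183.99 + 75.2208 = 259.211.
Reliability = 259.211 / 364.381 = 0.711.

0.711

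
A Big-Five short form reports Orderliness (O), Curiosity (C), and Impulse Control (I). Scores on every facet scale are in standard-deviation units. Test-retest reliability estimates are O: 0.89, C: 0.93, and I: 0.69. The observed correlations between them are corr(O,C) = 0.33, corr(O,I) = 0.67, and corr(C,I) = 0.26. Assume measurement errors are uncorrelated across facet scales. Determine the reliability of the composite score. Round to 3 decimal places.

Var(O+C+I) = 3 + 2·[0.33 + 0.67 + 0.26] = 3 + 2.52 = 5.52.
Because errors are independent across components, Cov(Tᵢ,Tⱼ) = Cov(Xᵢ,Xⱼ); the off-diagonal part of the true-score variance is the same as above.
True-score variance = [0.89 + 0.93 + 0.69] + 2.52 = 2.51 + 2.52 = 5.03.
Reliability = 5.03 / 5.52 = 0.911.

0.911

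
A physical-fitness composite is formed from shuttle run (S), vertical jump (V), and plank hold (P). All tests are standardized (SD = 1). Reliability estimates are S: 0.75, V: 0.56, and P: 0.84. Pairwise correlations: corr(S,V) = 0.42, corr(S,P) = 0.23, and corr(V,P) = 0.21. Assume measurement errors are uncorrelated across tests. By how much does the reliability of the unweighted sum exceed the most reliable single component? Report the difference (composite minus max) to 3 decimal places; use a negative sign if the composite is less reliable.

-0.020

Var(sum) = 3 + 1.72 = 4.72; true-score variance = 2.15 + 1.72 = 3.87; composite reliability = 0.8199.
Max component reliability = 0.8400.
Difference = 0.8199 − 0.8400 = -0.020.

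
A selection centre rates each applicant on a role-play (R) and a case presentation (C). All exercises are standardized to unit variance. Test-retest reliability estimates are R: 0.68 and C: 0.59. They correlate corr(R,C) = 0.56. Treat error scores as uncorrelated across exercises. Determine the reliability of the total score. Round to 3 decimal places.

0.766

Var(R+C) = 2 + 2·[0.56] = 2 + 1.12 = 3.12.
With uncorrelated errors the cross-covariances are all true-score covariance, so they carry over unchanged; only the diagonal terms shrink to ρᵢσᵢ².
True-score variance = [0.68 + 0.59] + 1.12 = 1.27 + 1.12 = 2.39.
Reliability = 2.39 / 3.12 = 0.766.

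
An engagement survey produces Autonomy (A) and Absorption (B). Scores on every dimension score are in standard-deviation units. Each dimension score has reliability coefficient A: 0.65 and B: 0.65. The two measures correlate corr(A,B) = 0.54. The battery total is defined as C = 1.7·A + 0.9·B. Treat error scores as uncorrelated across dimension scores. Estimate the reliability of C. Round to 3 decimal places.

Var(C) = 1.7² + 0.9² + 2·[1.53·0.54] = 3.7 + 1.6524 = 5.3524.
Because errors are independent across components, Cov(Tᵢ,Tⱼ) = Cov(Xᵢ,Xⱼ); the off-diagonal part of the true-score variance is the same as above.
True-score variance = [1.7²·0.65 + 0.9²·0.65] + 1.6524 = 2.405 + 1.6524 = 4.0574.
Reliability = 4.0574 / 5.3524 = 0.758.

0.758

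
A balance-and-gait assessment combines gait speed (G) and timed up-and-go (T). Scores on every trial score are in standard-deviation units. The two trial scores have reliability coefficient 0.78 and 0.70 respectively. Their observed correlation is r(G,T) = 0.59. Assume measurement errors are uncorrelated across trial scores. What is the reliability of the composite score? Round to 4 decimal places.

Var(G+T) = 2 + 2·[0.59] = 2 + 1.18 = 3.18.
With uncorrelated errors the cross-covariances are all true-score covariance, so they carry over unchanged; only the diagonal terms shrink to ρᵢσᵢ².
True-score variance = [0.78 + 0.70] + 1.18 = 1.48 + 1.18 = 2.66.
Reliability = 2.66 / 3.18 = 0.8365.

0.8365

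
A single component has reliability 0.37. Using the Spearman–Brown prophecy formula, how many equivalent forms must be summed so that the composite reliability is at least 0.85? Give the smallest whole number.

k ≥ ρ*(1−ρ₁)/(ρ₁(1−ρ*)) = 0.85·0.63 / (0.37·0.15) = 9.649.
Smallest integer k = 10.

10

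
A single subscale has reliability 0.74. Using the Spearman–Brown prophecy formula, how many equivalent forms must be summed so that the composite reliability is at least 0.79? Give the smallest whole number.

k ≥ ρ*(1−ρ₁)/(ρ₁(1−ρ*)) = 0.79·0.26 / (0.74·0.21) = 1.322.
Smallest integer k = 2.

2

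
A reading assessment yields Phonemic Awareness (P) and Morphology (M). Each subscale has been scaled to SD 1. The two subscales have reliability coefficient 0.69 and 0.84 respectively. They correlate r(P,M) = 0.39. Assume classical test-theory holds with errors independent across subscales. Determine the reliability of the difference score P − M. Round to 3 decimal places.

Var(P−M) = 1 + 1 − 2·0.39 = 2 − 0.78 = 1.22.
Under uncorrelated errors the observed covariances equal the true-score covariances, so only the own-variance terms attenuate.
True-score variance = [0.69 + 0.84] − 0.78 = 1.53 − 0.78 = 0.75.
Reliability = 0.75 / 1.22 = 0.615.

0.615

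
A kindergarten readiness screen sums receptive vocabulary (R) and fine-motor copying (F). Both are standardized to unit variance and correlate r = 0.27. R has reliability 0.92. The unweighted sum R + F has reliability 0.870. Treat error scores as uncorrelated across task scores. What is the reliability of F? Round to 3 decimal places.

0.750

Var(R+F) = 2 + 2·0.27 = 2.540.
True-score variance = ρ_R + ρ_F + 2·0.27, so 0.870 = (0.92 + ρ_F + 0.54) / 2.540.
ρ_F = 0.870·2.540 − 0.92 − 0.54 = 0.750.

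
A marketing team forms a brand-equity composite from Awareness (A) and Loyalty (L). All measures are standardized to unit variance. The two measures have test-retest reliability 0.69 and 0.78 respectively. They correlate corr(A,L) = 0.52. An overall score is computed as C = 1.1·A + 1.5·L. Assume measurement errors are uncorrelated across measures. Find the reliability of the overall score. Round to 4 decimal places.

Var(C) = 1.1² + 1.5² + 2·[1.65·0.52] = 3.46 + 1.716 = 5.176.
With uncorrelated errors the cross-covariances are all true-score covariance, so they carry over unchanged; only the diagonal terms shrink to ρᵢσᵢ².
True-score variance = [1.1²·0.69 + 1.5²·0.78] + 1.716 = 2.5899 + 1.716 = 4.3059.
Reliability = 4.3059 / 5.176 = 0.8319.

0.8319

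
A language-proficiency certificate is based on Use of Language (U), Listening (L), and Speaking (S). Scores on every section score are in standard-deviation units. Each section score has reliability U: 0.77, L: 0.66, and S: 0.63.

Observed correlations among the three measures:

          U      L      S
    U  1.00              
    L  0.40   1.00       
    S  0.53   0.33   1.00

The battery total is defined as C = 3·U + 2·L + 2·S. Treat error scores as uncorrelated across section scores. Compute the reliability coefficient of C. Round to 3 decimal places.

Var(C) = 3² + 2² + 2² + 2·[6·0.40 + 6·0.53 + 4·0.33] = 17 + 13.8 = 30.8.
Because errors are independent across components, Cov(Tᵢ,Tⱼ) = Cov(Xᵢ,Xⱼ); the off-diagonal part of the true-score variance is the same as above.
True-score variance = [3²·0.77 + 2²·0.66 + 2²·0.63] + 13.8 = 12.09 + 13.8 = 25.89.
Reliability = 25.89 / 30.8 = 0.841.

0.841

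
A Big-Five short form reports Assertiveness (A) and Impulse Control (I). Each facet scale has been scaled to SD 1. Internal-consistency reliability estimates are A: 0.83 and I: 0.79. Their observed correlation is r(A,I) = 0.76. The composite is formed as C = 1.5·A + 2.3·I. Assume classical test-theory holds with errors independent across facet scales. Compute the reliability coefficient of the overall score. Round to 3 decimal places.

0.883

Var(C) = 1.5² + 2.3² + 2·[3.45·0.76] = 7.54 + 5.244 = 12.784.
Because errors are independent across components, Cov(Tᵢ,Tⱼ) = Cov(Xᵢ,Xⱼ); the off-diagonal part of the true-score variance is the same as above.
True-score variance = [1.5²·0.83 + 2.3²·0.79] + 5.244 = 6.0466 + 5.244 = 11.2906.
Reliability = 11.2906 / 12.784 = 0.883.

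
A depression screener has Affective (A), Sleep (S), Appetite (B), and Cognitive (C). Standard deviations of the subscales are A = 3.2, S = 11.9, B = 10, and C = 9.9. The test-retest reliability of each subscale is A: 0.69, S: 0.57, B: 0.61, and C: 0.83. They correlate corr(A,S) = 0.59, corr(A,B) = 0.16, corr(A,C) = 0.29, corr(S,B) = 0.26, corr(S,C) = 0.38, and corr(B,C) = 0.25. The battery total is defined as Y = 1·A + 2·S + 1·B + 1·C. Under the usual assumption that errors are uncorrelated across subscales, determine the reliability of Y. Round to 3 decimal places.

0.757

Var(Y) = 3.2² + 2²·11.9² + 10² + 9.9² + 2·[2·3.2·11.9·0.59 + 3.2·10·0.16 + 3.2·9.9·0.29 + 2·11.9·10·0.26 + 2·11.9·9.9·0.38 + 10·9.9·0.25] = 774.69 + 470.814 = 1245.5.
Under uncorrelated errors the observed covariances equal the true-score covariances, so only the own-variance terms attenuate.
True-score variance = [3.2²·0.69 + 2²·11.9²·0.57 + 10²·0.61 + 9.9²·0.83] + 470.814 = 472.285 + 470.814 = 943.099.
Reliability = 943.099 / 1245.5 = 0.757.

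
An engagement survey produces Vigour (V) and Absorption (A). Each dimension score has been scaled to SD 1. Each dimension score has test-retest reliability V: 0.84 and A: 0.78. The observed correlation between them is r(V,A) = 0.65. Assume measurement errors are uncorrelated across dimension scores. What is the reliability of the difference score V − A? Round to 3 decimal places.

0.457

Var(V−A) = 1 + 1 − 2·0.65 = 2 − 1.3 = 0.7.
Because errors are independent across components, Cov(Tᵢ,Tⱼ) = Cov(Xᵢ,Xⱼ); the off-diagonal part of the true-score variance is the same as above.
True-score variance = [0.84 + 0.78] − 1.3 = 1.62 − 1.3 = 0.32.
Reliability = 0.32 / 0.7 = 0.457.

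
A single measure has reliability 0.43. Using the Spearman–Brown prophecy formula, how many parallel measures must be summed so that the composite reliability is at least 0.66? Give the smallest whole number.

k ≥ ρ*(1−ρ₁)/(ρ₁(1−ρ*)) = 0.66·0.57 / (0.43·0.34) = 2.573.
Smallest integer k = 3.

3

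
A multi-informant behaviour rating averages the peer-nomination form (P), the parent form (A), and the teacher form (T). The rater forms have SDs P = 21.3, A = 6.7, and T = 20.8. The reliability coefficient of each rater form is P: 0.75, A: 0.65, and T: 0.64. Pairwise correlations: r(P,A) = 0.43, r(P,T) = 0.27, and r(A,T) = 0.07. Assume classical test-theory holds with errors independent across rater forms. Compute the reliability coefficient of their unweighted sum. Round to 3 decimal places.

Var(P+A+T) = 21.3² + 6.7² + 20.8² + 2·[21.3·6.7·0.43 + 21.3·20.8·0.27 + 6.7·20.8·0.07] = 931.22 + 381.483 = 1312.7.
With uncorrelated errors the cross-covariances are all true-score covariance, so they carry over unchanged; only the diagonal terms shrink to ρᵢσᵢ².
True-score variance = [21.3²·0.75 + 6.7²·0.65 + 20.8²·0.64] + 381.483 = 646.336 + 381.483 = 1027.82.
Reliability = 1027.82 / 1312.7 = 0.783.

0.783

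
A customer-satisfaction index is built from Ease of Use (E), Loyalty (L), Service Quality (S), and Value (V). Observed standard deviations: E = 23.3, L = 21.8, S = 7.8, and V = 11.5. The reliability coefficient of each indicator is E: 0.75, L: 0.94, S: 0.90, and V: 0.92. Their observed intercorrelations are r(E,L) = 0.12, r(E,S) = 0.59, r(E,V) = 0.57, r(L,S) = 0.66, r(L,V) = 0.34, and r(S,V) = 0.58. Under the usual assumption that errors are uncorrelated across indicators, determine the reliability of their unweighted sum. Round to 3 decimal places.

0.923

Var(E+L+S+V) = 23.3² + 21.8² + 7.8² + 11.5² + 2·[23.3·21.8·0.12 + 23.3·7.8·0.59 + 23.3·11.5·0.57 + 21.8·7.8·0.66 + 21.8·11.5·0.34 + 7.8·11.5·0.58] = 1211.22 + 1140.8 = 2352.02.
Under uncorrelated errors the observed covariances equal the true-score covariances, so only the own-variance terms attenuate.
True-score variance = [23.3²·0.75 + 21.8²·0.94 + 7.8²·0.90 + 11.5²·0.92] + 1140.8 = 1030.32 + 1140.8 = 2171.12.
Reliability = 2171.12 / 2352.02 = 0.923.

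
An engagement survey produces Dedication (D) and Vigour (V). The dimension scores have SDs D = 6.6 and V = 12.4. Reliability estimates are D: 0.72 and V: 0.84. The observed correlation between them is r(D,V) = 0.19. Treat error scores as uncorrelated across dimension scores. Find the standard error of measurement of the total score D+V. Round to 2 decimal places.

Var(total) = 197.32 + 31.0992 = 228.419.
True-score variance = 160.522 + 31.0992 = 191.621, so reliability = 0.8389.
Error variance = 228.419 − 191.621 = 36.7984; SEM = √36.7984 = 6.07.

6.07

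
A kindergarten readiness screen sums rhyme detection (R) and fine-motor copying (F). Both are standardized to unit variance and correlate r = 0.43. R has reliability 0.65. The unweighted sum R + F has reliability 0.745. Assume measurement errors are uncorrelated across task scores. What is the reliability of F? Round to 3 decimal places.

0.621

Var(R+F) = 2 + 2·0.43 = 2.860.
True-score variance = ρ_R + ρ_F + 2·0.43, so 0.745 = (0.65 + ρ_F + 0.86) / 2.860.
ρ_F = 0.745·2.860 − 0.65 − 0.86 = 0.621.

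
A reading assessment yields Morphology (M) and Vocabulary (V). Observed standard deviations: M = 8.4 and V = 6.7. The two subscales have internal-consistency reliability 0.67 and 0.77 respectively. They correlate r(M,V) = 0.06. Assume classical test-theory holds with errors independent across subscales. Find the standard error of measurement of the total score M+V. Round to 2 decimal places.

Var(total) = 115.45 + 6.7536 = 122.204.
True-score variance = 81.8405 + 6.7536 = 88.5941, so reliability = 0.7250.
Error variance = 122.204 − 88.5941 = 33.6095; SEM = √33.6095 = 5.80.

5.80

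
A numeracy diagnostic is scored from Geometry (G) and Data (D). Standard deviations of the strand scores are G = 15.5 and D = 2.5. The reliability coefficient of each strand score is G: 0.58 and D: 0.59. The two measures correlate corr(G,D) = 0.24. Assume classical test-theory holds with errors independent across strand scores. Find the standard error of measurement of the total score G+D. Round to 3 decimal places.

Var(total) = 246.5 + 18.6 = 265.1.
True-score variance = 143.032 + 18.6 = 161.632, so reliability = 0.6097.
Error variance = 265.1 − 161.632 = 103.468; SEM = √103.468 = 10.172.

10.172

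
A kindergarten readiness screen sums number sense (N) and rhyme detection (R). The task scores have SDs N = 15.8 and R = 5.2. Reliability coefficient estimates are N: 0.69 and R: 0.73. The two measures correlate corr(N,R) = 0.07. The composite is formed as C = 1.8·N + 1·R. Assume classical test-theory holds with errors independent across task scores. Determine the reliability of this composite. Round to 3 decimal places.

0.699

Var(C) = 1.8²·15.8² + 5.2² + 2·[1.8·15.8·5.2·0.07] = 835.874 + 20.7043 = 856.578.
Because errors are independent across components, Cov(Tᵢ,Tⱼ) = Cov(Xᵢ,Xⱼ); the off-diagonal part of the true-score variance is the same as above.
True-score variance = [1.8²·15.8²·0.69 + 5.2²·0.73] + 20.7043 = 577.834 + 20.7043 = 598.539.
Reliability = 598.539 / 856.578 = 0.699.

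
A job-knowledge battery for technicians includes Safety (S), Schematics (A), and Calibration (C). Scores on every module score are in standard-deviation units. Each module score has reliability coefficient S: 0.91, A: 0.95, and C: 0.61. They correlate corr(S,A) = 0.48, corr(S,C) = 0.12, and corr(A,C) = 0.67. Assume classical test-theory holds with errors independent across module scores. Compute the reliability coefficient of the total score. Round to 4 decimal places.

0.9043

Var(S+A+C) = 3 + 2·[0.48 + 0.12 + 0.67] = 3 + 2.54 = 5.54.
Because errors are independent across components, Cov(Tᵢ,Tⱼ) = Cov(Xᵢ,Xⱼ); the off-diagonal part of the true-score variance is the same as above.
True-score variance = [0.91 + 0.95 + 0.61] + 2.54 = 2.47 + 2.54 = 5.01.
Reliability = 5.01 / 5.54 = 0.9043.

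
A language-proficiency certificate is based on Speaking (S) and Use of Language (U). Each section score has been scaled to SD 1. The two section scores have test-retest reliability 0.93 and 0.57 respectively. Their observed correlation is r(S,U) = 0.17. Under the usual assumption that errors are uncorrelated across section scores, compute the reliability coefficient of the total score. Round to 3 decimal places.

0.786

Var(S+U) = 2 + 2·[0.17] = 2 + 0.34 = 2.34.
With uncorrelated errors the cross-covariances are all true-score covariance, so they carry over unchanged; only the diagonal terms shrink to ρᵢσᵢ².
True-score variance = [0.93 + 0.57] + 0.34 = 1.5 + 0.34 = 1.84.
Reliability = 1.84 / 2.34 = 0.786.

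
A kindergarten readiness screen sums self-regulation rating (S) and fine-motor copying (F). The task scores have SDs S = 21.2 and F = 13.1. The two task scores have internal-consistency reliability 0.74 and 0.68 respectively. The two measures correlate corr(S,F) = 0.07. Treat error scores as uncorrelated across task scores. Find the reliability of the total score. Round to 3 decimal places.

0.740

Var(S+F) = 21.2² + 13.1² + 2·[21.2·13.1·0.07] = 621.05 + 38.8808 = 659.931.
Because errors are independent across components, Cov(Tᵢ,Tⱼ) = Cov(Xᵢ,Xⱼ); the off-diagonal part of the true-score variance is the same as above.
True-score variance = [21.2²·0.74 + 13.1²·0.68] + 38.8808 = 449.28 + 38.8808 = 488.161.
Reliability = 488.161 / 659.931 = 0.740.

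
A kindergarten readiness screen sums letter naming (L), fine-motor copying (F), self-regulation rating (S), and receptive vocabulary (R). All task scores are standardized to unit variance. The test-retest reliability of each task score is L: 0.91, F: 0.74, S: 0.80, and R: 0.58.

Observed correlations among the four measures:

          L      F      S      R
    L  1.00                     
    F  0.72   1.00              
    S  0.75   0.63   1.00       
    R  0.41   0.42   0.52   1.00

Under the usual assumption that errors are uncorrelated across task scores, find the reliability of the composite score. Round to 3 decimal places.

0.911

Var(L+F+S+R) = 4 + 2·[0.72 + 0.75 + 0.41 + 0.63 + 0.42 + 0.52] = 4 + 6.9 = 10.9.
With uncorrelated errors the cross-covariances are all true-score covariance, so they carry over unchanged; only the diagonal terms shrink to ρᵢσᵢ².
True-score variance = [0.91 + 0.74 + 0.80 + 0.58] + 6.9 = 3.03 + 6.9 = 9.93.
Reliability = 9.93 / 10.9 = 0.911.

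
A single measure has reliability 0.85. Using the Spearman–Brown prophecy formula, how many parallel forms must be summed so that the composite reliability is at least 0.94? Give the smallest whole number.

3

k ≥ ρ*(1−ρ₁)/(ρ₁(1−ρ*)) = 0.94·0.15 / (0.85·0.06) = 2.765.
Smallest integer k = 3.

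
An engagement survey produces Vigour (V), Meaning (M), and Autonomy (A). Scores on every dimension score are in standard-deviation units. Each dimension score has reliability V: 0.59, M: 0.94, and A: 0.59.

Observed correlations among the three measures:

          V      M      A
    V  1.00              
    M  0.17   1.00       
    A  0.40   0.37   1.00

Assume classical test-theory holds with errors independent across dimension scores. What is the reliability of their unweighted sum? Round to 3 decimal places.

0.820

Var(V+M+A) = 3 + 2·[0.17 + 0.40 + 0.37] = 3 + 1.88 = 4.88.
Because errors are independent across components, Cov(Tᵢ,Tⱼ) = Cov(Xᵢ,Xⱼ); the off-diagonal part of the true-score variance is the same as above.
True-score variance = [0.59 + 0.94 + 0.59] + 1.88 = 2.12 + 1.88 = 4.
Reliability = 4 / 4.88 = 0.820.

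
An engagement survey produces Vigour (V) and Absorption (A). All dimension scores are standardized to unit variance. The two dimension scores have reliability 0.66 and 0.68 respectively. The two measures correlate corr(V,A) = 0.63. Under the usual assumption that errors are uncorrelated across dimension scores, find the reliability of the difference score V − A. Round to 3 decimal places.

Var(V−A) = 1 + 1 − 2·0.63 = 2 − 1.26 = 0.74.
Under uncorrelated errors the observed covariances equal the true-score covariances, so only the own-variance terms attenuate.
True-score variance = [0.66 + 0.68] − 1.26 = 1.34 − 1.26 = 0.08.
Reliability = 0.08 / 0.74 = 0.108.

0.108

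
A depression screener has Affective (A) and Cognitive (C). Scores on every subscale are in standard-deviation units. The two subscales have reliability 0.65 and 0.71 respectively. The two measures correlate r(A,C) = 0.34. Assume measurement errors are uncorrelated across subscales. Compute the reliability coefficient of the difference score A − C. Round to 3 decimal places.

0.515

Var(A−C) = 1 + 1 − 2·0.34 = 2 − 0.68 = 1.32.
Because errors are independent across components, Cov(Tᵢ,Tⱼ) = Cov(Xᵢ,Xⱼ); the off-diagonal part of the true-score variance is the same as above.
True-score variance = [0.65 + 0.71] − 0.68 = 1.36 − 0.68 = 0.68.
Reliability = 0.68 / 1.32 = 0.515.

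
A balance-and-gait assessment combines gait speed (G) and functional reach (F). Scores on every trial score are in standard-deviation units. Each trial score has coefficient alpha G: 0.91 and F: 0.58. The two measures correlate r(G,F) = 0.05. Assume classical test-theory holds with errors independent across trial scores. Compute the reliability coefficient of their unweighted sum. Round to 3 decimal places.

Var(G+F) = 2 + 2·[0.05] = 2 + 0.1 = 2.1.
Under uncorrelated errors the observed covariances equal the true-score covariances, so only the own-variance terms attenuate.
True-score variance = [0.91 + 0.58] + 0.1 = 1.49 + 0.1 = 1.59.
Reliability = 1.59 / 2.1 = 0.757.

0.757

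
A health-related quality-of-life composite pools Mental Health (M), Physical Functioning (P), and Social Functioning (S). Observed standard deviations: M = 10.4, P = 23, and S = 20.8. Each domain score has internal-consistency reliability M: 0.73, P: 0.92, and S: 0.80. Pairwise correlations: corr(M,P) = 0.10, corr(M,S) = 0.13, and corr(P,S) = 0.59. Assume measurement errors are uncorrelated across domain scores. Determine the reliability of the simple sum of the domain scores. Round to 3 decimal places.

Var(M+P+S) = 10.4² + 23² + 20.8² + 2·[10.4·23·0.10 + 10.4·20.8·0.13 + 23·20.8·0.59] = 1069.8 + 668.595 = 1738.4.
With uncorrelated errors the cross-covariances are all true-score covariance, so they carry over unchanged; only the diagonal terms shrink to ρᵢσᵢ².
True-score variance = [10.4²·0.73 + 23²·0.92 + 20.8²·0.80] + 668.595 = 911.749 + 668.595 = 1580.34.
Reliability = 1580.34 / 1738.4 = 0.909.

0.909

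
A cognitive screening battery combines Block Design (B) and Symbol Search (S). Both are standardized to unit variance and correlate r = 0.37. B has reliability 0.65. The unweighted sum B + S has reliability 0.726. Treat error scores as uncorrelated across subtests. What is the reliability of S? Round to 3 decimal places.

Var(B+S) = 2 + 2·0.37 = 2.740.
True-score variance = ρ_B + ρ_S + 2·0.37, so 0.726 = (0.65 + ρ_S + 0.74) / 2.740.
ρ_S = 0.726·2.740 − 0.65 − 0.74 = 0.599.

0.599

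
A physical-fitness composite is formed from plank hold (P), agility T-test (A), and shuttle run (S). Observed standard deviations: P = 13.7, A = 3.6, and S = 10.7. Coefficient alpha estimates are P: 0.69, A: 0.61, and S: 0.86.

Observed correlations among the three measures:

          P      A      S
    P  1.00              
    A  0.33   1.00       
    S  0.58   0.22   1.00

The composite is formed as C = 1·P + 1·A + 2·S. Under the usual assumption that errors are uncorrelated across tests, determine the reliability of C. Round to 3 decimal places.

Var(C) = 13.7² + 3.6² + 2²·10.7² + 2·[13.7·3.6·0.33 + 2·13.7·10.7·0.58 + 2·3.6·10.7·0.22] = 658.61 + 406.538 = 1065.15.
Because errors are independent across components, Cov(Tᵢ,Tⱼ) = Cov(Xᵢ,Xⱼ); the off-diagonal part of the true-score variance is the same as above.
True-score variance = [13.7²·0.69 + 3.6²·0.61 + 2²·10.7²·0.86] + 406.538 = 531.257 + 406.538 = 937.795.
Reliability = 937.795 / 1065.15 = 0.880.

0.880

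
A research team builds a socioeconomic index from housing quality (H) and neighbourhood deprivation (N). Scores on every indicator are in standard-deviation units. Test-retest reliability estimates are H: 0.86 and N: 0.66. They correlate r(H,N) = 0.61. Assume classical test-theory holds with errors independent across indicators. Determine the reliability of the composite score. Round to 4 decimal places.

0.8509

Var(H+N) = 2 + 2·[0.61] = 2 + 1.22 = 3.22.
Because errors are independent across components, Cov(Tᵢ,Tⱼ) = Cov(Xᵢ,Xⱼ); the off-diagonal part of the true-score variance is the same as above.
True-score variance = [0.86 + 0.66] + 1.22 = 1.52 + 1.22 = 2.74.
Reliability = 2.74 / 3.22 = 0.8509.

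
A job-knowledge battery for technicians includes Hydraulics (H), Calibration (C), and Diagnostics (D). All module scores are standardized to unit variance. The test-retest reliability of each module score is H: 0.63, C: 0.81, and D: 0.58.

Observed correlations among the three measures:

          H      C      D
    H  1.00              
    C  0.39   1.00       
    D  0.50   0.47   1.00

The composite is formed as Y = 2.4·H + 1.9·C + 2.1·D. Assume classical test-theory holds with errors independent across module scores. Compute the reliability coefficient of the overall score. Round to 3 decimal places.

Var(Y) = 2.4² + 1.9² + 2.1² + 2·[4.56·0.39 + 5.04·0.50 + 3.99·0.47] = 13.78 + 12.3474 = 26.1274.
With uncorrelated errors the cross-covariances are all true-score covariance, so they carry over unchanged; only the diagonal terms shrink to ρᵢσᵢ².
True-score variance = [2.4²·0.63 + 1.9²·0.81 + 2.1²·0.58] + 12.3474 = 9.1107 + 12.3474 = 21.4581.
Reliability = 21.4581 / 26.1274 = 0.821.

0.821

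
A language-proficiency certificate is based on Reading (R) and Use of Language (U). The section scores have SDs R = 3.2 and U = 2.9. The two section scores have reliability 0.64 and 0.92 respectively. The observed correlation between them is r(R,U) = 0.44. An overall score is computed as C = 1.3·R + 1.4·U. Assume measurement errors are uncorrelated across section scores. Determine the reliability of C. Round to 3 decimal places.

Var(C) = 1.3²·3.2² + 1.4²·2.9² + 2·[1.82·3.2·2.9·0.44] = 33.7892 + 14.8628 = 48.652.
With uncorrelated errors the cross-covariances are all true-score covariance, so they carry over unchanged; only the diagonal terms shrink to ρᵢσᵢ².
True-score variance = [1.3²·3.2²·0.64 + 1.4²·2.9²·0.92] + 14.8628 = 26.2405 + 14.8628 = 41.1033.
Reliability = 41.1033 / 48.652 = 0.845.

0.845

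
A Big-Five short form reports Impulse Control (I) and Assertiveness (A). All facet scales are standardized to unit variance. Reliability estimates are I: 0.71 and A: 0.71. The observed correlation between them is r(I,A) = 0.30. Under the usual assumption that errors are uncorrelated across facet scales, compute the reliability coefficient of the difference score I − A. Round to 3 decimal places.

Var(I−A) = 1 + 1 − 2·0.30 = 2 − 0.6 = 1.4.
Because errors are independent across components, Cov(Tᵢ,Tⱼ) = Cov(Xᵢ,Xⱼ); the off-diagonal part of the true-score variance is the same as above.
True-score variance = [0.71 + 0.71] − 0.6 = 1.42 − 0.6 = 0.82.
Reliability = 0.82 / 1.4 = 0.586.

0.586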